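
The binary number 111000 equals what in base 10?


111000 in decimal = 56

56


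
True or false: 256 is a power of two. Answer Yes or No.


0b100000000. Only one bit set => Yes

Yes


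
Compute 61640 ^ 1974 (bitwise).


0b1111000011001000 ^ 0b11110110110 = 0b1111011101111110 = 63358

63358


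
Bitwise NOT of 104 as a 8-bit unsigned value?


~0b1101000 = 0b10010111 = 151 (8-bit unsigned)

151


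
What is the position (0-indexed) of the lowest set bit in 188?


0b10111100. Lowest set bit at position 2

2


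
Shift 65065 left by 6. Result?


0b1111111000101001 << 6 = 0b1111111000101001000000 = 4164160

4164160


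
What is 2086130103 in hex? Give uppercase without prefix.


2086130103 = 7C57D1B7 hex

7C57D1B7


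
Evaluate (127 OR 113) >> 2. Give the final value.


Step 1: 127 | 113 = 127
Step 2: 127 >> 2 = 31

31


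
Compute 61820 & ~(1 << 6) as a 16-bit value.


61820 & ~(1 << 6) = 61756

61756


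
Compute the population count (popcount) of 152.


0b10011000 has 3 set bits

3


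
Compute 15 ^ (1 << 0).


15 ^ (1 << 0) = 15 ^ 1 = 14

14


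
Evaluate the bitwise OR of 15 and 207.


0b1111 | 0b11001111 = 0b11001111 = 207

207


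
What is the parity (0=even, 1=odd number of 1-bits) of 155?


0b10011011 has 5 ones => parity 1

1


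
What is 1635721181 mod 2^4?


1635721181 & 15 = 13

13


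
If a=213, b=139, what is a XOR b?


213 ^ 139 = 94

94


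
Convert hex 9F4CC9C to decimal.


9F4CC9C hex = 167038108 decimal

167038108


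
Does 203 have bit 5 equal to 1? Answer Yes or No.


0b11001011, bit 5 = 0. No

No


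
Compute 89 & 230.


0b1011001 & 0b11100110 = 0b1000000 = 64

64


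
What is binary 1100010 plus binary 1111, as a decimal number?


1100010 + 1111 = 1110001 = 113

113


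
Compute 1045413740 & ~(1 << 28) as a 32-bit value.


1045413740 & ~(1 << 28) = 776978284

776978284


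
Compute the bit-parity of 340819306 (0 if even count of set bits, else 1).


0b10100010100000111110101101010 has 14 ones => parity 0

0


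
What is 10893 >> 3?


0b10101010001101 >> 3 = 0b10101010001 = 1361

1361


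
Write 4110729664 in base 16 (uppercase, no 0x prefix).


4110729664 = F504C1C0 hex

F504C1C0


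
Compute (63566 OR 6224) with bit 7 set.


Step 1: 63566 | 6224 = 63582
Step 2: 63582 | (1 << 7) = 63582 | 128 = 63710

63710


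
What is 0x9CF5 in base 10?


9CF5 hex = 40181 decimal

40181


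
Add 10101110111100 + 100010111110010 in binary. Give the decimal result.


10101110111100 + 100010111110010 = 111000110101110 = 29102

29102


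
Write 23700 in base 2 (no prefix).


23700 = 101110010010100 in binary

101110010010100


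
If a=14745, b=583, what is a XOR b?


14745 ^ 583 = 15326

15326


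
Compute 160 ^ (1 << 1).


160 ^ (1 << 1) = 160 ^ 2 = 162

162


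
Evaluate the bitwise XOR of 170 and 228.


0b10101010 ^ 0b11100100 = 0b1001110 = 78

78


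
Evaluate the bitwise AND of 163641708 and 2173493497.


0b1001110000001111100101101100 & 0b10000001100011001110000011111001 = 0b1100000001110000001101000 = 25223272

25223272


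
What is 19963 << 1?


0b100110111111011 << 1 = 0b1001101111110110 = 39926

39926


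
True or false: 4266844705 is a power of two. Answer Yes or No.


0b11111110010100101110001000100001. Multiple bits set => No

No


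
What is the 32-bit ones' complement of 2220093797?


2220093797 ^ 4294967295 = 2074873498

2074873498


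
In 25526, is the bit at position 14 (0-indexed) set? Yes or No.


0b110001110110110, bit 14 = 1. Yes

Yes


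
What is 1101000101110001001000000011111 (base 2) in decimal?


1101000101110001001000000011111 in decimal = 1756925983

1756925983


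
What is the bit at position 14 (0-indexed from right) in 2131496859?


0b1111111000011000000111110011011, position 14 = 0

0


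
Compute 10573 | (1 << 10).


10573 | (1 << 10) = 10573 | 1024 = 11597

11597


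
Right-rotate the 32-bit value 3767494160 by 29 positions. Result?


Rotate 0b11100000100011110110011000010000 right by 29 (32-bit) = 0b100011110110011000010000111 = 75182215

75182215


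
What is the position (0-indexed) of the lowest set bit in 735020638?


0b101011110011111000011001011110. Lowest set bit at position 1

1


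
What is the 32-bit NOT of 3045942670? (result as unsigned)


~0b10110101100011010110010110001110 = 0b1001010011100101001101001110001 = 1249024625 (32-bit unsigned)

1249024625


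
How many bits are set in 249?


0b11111001 has 6 set bits

6


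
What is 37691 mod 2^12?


37691 & 4095 = 827

827


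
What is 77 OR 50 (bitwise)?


0b1001101 | 0b110010 = 0b1111111 = 127

127


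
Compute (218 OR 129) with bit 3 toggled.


Step 1: 218 | 129 = 219
Step 2: 219 ^ (1 << 3) = 219 ^ 8 = 211

211


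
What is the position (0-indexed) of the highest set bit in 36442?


0b1000111001011010. Highest set bit at position 15

15


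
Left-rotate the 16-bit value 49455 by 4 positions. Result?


Rotate 0b1100000100101111 left by 4 (16-bit) = 0b1001011111100 = 4860

4860


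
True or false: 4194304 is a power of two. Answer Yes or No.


0b10000000000000000000000. Only one bit set => Yes

Yes


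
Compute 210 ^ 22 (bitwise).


0b11010010 ^ 0b10110 = 0b11000100 = 196

196


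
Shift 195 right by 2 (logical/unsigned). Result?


0b11000011 >> 2 = 0b110000 = 48

48


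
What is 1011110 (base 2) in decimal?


1011110 in decimal = 94

94


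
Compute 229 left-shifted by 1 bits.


0b11100101 << 1 = 0b111001010 = 458

458


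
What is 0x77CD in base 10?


77CD hex = 30669 decimal

30669


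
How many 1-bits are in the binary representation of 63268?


0b1111011100100100 has 9 set bits

9


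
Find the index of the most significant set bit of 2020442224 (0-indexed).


0b1111000011011011000000001110000. Highest set bit at position 30

30


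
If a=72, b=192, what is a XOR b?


72 ^ 192 = 136

136


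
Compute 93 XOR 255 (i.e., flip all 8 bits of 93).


93 ^ 255 = 162

162


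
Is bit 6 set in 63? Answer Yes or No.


0b111111, bit 6 = 0. No

No


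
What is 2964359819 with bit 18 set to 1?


2964359819 | (1 << 18) = 2964359819 | 262144 = 2964621963

2964621963


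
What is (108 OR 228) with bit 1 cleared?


Step 1: 108 | 228 = 236
Step 2: 236 & ~(1 << 1) = 236

236


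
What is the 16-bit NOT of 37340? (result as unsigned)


~0b1001000111011100 = 0b110111000100011 = 28195 (16-bit unsigned)

28195


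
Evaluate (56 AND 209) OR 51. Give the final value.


Step 1: 56 & 209 = 16
Step 2: 16 | 51 = 51

51


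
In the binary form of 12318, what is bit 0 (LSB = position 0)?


0b11000000011110, position 0 = 0

0


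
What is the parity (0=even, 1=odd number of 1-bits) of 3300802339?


0b11000100101111100011111100100011 has 18 ones => parity 0

0


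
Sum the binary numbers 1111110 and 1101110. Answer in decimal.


1111110 + 1101110 = 11101100 = 236

236


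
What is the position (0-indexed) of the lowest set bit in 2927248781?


0b10101110011110100100010110001101. Lowest set bit at position 0

0


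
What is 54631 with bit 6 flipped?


54631 ^ (1 << 6) = 54631 ^ 64 = 54567

54567


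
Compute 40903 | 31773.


0b1001111111000111 | 0b111110000011101 = 0b1111111111011111 = 65503

65503


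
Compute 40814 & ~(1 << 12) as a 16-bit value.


40814 & ~(1 << 12) = 36718

36718


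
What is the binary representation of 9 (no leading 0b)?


9 = 1001 in binary

1001


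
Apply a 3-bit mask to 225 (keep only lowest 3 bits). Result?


225 & 7 = 1

1


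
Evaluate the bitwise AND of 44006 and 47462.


0b1010101111100110 & 0b1011100101100110 = 0b1010100101100110 = 43366

43366


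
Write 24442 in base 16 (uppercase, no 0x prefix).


24442 = 5F7A hex

5F7A


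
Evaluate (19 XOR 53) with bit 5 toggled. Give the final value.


Step 1: 19 ^ 53 = 38
Step 2: 38 ^ (1 << 5) = 38 ^ 32 = 6

6


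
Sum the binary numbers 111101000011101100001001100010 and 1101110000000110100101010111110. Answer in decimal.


111101000011101100001001100010 + 1101110000000110100101010111110 = 10101011000100100000110100100000 = 2870086944

2870086944


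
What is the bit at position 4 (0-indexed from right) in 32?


0b100000, position 4 = 0

0


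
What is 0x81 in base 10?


81 hex = 129 decimal

129


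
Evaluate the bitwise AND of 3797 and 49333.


0b111011010101 & 0b1100000010110101 = 0b10010101 = 149

149


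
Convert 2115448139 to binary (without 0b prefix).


2115448139 = 1111110000101110010110101001011 in binary

1111110000101110010110101001011


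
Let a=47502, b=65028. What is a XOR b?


47502 ^ 65028 = 18314

18314


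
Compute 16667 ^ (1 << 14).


16667 ^ (1 << 14) = 16667 ^ 16384 = 283

283


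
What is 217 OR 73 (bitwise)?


0b11011001 | 0b1001001 = 0b11011001 = 217

217


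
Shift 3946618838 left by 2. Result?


0b11101011001111001001111111010110 << 2 = 0b1110101100111100100111111101011000 = 15786475352

15786475352


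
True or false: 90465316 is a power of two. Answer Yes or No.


0b101011001000110010000100100. Multiple bits set => No

No


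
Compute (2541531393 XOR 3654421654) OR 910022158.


Step 1: 2541531393 ^ 3654421654 = 1320074647
Step 2: 1320074647 | 910022158 = 2126512031

2126512031


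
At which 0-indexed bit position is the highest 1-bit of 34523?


0b1000011011011011. Highest set bit at position 15

15


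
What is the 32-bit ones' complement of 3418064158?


3418064158 ^ 4294967295 = 876903137

876903137


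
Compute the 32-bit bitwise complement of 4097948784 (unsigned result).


~0b11110100010000011011110001110000 = 0b1011101111100100001110001111 = 197018511 (32-bit unsigned)

197018511


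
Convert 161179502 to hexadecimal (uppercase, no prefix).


161179502 = 99B676E hex

99B676E


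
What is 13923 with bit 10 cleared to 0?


13923 & ~(1 << 10) = 12899

12899


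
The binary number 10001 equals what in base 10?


10001 in decimal = 17

17


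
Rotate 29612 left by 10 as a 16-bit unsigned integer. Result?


Rotate 0b111001110101100 left by 10 (16-bit) = 0b1011000111001110 = 45518

45518


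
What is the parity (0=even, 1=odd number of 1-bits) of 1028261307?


0b111101010010100000010110111011 has 16 ones => parity 0

0


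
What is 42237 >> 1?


0b1010010011111101 >> 1 = 0b101001001111110 = 21118

21118


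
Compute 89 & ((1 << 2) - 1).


89 & 3 = 1

1


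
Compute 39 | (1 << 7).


39 | (1 << 7) = 39 | 128 = 167

167


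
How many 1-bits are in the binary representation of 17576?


0b100010010101000 has 5 set bits

5


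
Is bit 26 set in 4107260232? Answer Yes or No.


0b11110100110011111101000101001000, bit 26 = 1. Yes

Yes


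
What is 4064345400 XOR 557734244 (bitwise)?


0b11110010010000001111110100111000 ^ 0b100001001111100101100101100100 = 0b11010011011111101010010001011100 = 3548292188

3548292188


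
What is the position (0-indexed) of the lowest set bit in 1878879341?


0b1101111111111010110110001101101. Lowest set bit at position 0

0


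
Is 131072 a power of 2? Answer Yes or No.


0b100000000000000000. Only one bit set => Yes

Yes


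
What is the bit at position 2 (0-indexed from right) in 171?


0b10101011, position 2 = 0

0


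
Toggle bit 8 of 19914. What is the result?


19914 ^ (1 << 8) = 19914 ^ 256 = 19658

19658


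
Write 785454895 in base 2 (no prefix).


785454895 = 101110110100010001011100101111 in binary

101110110100010001011100101111


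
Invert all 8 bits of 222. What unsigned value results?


222 ^ 255 = 33

33


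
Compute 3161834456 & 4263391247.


0b10111100011101011100001111011000 & 0b11111110000111100011000000001111 = 0b10111100000101000000000000001000 = 3155427336

3155427336


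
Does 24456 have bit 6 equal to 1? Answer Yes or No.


0b101111110001000, bit 6 = 0. No

No


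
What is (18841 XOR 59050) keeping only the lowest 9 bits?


Step 1: 18841 ^ 59050 = 44851
Step 2: 44851 & 511 = 307

307


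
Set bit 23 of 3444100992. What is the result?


3444100992 | (1 << 23) = 3444100992 | 8388608 = 3452489600

3452489600


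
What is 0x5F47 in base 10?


5F47 hex = 24391 decimal

24391


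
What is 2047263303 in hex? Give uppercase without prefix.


2047263303 = 7A06C247 hex

7A06C247


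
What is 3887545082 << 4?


0b11100111101101110011101011111010 << 4 = 0b111001111011011100111010111110100000 = 62200721312

62200721312


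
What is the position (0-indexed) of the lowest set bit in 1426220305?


0b1010101000000100110010100010001. Lowest set bit at position 0

0


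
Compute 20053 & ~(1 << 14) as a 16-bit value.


20053 & ~(1 << 14) = 3669

3669


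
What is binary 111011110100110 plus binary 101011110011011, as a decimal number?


111011110100110 + 101011110011011 = 1100111101000001 = 53057

53057


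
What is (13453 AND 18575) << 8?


Step 1: 13453 & 18575 = 141
Step 2: 141 << 8 = 36096

36096


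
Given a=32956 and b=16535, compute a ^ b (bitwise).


32956 ^ 16535 = 49195

49195


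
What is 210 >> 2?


0b11010010 >> 2 = 0b110100 = 52

52


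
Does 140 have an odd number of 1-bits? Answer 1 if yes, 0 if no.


0b10001100 has 3 ones => parity 1

1


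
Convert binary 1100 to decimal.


1100 in decimal = 12

12


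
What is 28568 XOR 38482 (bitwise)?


0b110111110011000 ^ 0b1001011001010010 = 0b1111100111001010 = 63946

63946


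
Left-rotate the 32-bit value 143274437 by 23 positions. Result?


Rotate 0b1000100010100011000111000101 left by 23 (32-bit) = 0b11100010100001000100010100011000 = 3800319256

3800319256


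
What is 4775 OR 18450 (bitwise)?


0b1001010100111 | 0b100100000010010 = 0b101101010110111 = 23223

23223


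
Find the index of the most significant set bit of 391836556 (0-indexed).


0b10111010110101111001110001100. Highest set bit at position 28

28


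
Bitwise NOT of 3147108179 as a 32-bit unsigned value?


~0b10111011100101010000111101010011 = 0b1000100011010101111000010101100 = 1147859116 (32-bit unsigned)

1147859116


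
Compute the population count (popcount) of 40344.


0b1001110110011000 has 8 set bits

8


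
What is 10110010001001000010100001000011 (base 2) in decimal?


10110010001001000010100001000011 in decimal = 2988714051

2988714051


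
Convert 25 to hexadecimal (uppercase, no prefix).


25 = 19 hex

19


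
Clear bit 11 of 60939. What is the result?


60939 & ~(1 << 11) = 58891

58891


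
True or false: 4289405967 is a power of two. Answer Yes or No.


0b11111111101010110010010000001111. Multiple bits set => No

No


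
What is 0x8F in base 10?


8F hex = 143 decimal

143


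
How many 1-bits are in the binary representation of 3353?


0b110100011001 has 6 set bits

6


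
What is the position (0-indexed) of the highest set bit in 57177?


0b1101111101011001. Highest set bit at position 15

15


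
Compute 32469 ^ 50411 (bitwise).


0b111111011010101 ^ 0b1100010011101011 = 0b1011101000111110 = 47678

47678


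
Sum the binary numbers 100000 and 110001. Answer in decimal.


100000 + 110001 = 1010001 = 81

81


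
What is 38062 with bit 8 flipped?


38062 ^ (1 << 8) = 38062 ^ 256 = 38318

38318


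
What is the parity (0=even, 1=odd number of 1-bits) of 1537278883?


0b1011011101000010000001110100011 has 14 ones => parity 0

0


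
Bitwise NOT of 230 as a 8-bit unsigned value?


~0b11100110 = 0b11001 = 25 (8-bit unsigned)

25


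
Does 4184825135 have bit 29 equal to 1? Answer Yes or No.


0b11111001011011110101110100101111, bit 29 = 1. Yes

Yes


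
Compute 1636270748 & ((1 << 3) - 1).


1636270748 & 7 = 4

4


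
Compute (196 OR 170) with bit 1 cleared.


Step 1: 196 | 170 = 238
Step 2: 238 & ~(1 << 1) = 236

236


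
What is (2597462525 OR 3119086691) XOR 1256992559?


Step 1: 2597462525 | 3119086691 = 3153821183
Step 2: 3153821183 ^ 1256992559 = 4044837584

4044837584


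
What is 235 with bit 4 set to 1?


235 | (1 << 4) = 235 | 16 = 251

251


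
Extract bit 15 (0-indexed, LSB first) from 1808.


0b11100010000, position 15 = 0

0


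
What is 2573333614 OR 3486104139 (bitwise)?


0b10011001011000011111010001101110 | 0b11001111110010011011101001001011 = 0b11011111111010011111111001101111 = 3756654191

3756654191


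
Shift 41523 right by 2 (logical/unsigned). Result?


0b1010001000110011 >> 2 = 0b10100010001100 = 10380

10380


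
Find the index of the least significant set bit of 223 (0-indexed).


0b11011111. Lowest set bit at position 0

0


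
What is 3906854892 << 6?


0b11101000110111011101111111101100 << 6 = 0b11101000110111011101111111101100000000 = 250038713088

250038713088


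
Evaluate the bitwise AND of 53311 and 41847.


0b1101000000111111 & 0b1010001101110111 = 0b1000000000110111 = 32823

32823


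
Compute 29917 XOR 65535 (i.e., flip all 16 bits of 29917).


29917 ^ 65535 = 35618

35618


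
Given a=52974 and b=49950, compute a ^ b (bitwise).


52974 ^ 49950 = 3568

3568


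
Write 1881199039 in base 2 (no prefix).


1881199039 = 1110000001000001101000110111111 in binary

1110000001000001101000110111111


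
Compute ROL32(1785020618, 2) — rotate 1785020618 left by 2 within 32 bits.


Rotate 0b1101010011001010100000011001010 left by 2 (32-bit) = 0b10101001100101010000001100101001 = 2845115177

2845115177


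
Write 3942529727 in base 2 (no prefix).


3942529727 = 11101010111111100011101010111111 in binary

11101010111111100011101010111111


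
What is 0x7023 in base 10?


7023 hex = 28707 decimal

28707


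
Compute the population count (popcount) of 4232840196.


0b11111100010011000000010000000100 has 11 set bits

11


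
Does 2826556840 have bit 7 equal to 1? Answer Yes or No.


0b10101000011110011101010110101000, bit 7 = 1. Yes

Yes


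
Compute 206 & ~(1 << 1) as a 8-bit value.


206 & ~(1 << 1) = 204

204


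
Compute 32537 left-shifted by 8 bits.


0b111111100011001 << 8 = 0b11111110001100100000000 = 8329472

8329472


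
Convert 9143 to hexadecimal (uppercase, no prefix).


9143 = 23B7 hex

23B7


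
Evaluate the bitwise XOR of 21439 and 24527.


0b101001110111111 ^ 0b101111111001111 = 0b110001110000 = 3184

3184


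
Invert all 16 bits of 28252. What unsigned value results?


28252 ^ 65535 = 37283

37283


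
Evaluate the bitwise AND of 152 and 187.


0b10011000 & 0b10111011 = 0b10011000 = 152

152


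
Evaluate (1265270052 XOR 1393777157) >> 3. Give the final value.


Step 1: 1265270052 ^ 1393777157 = 410593057
Step 2: 410593057 >> 3 = 51324132

51324132


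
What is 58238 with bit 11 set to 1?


58238 | (1 << 11) = 58238 | 2048 = 60286

60286


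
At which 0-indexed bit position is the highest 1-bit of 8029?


0b1111101011101. Highest set bit at position 12

12


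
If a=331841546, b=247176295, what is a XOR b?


331841546 ^ 247176295 = 494673005

494673005


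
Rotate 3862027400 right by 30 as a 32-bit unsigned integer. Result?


Rotate 0b11100110001100011101110010001000 right by 30 (32-bit) = 0b10011000110001110111001000100011 = 2563207715

2563207715


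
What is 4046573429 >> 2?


0b11110001001100011100111101110101 >> 2 = 0b111100010011000111001111011101 = 1011643357

1011643357


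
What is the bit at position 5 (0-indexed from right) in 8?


0b1000, position 5 = 0

0


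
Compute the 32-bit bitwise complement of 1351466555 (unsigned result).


~0b1010000100011011011111000111011 = 0b10101111011100100100000111000100 = 2943500740 (32-bit unsigned)

2943500740


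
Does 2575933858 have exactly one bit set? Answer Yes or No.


0b10011001100010011010000110100010. Multiple bits set => No

No


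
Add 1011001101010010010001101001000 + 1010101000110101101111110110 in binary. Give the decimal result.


1011001101010010010001101001000 + 1010101000110101101111110110 = 1100100010011000111111100111110 = 1682734910

1682734910


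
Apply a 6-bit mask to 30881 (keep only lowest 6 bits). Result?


30881 & 63 = 33

33


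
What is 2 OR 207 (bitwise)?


0b10 | 0b11001111 = 0b11001111 = 207

207


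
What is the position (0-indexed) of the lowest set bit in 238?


0b11101110. Lowest set bit at position 1

1


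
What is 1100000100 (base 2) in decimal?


1100000100 in decimal = 772

772


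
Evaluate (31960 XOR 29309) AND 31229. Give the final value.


Step 1: 31960 ^ 29309 = 3749
Step 2: 3749 & 31229 = 2213

2213


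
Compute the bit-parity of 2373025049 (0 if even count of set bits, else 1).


0b10001101011100010111110100011001 has 17 ones => parity 1

1


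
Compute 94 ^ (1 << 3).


94 ^ (1 << 3) = 94 ^ 8 = 86

86


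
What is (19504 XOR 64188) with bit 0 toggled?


Step 1: 19504 ^ 64188 = 46732
Step 2: 46732 ^ (1 << 0) = 46732 ^ 1 = 46733

46733


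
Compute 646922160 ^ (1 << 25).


646922160 ^ (1 << 25) = 646922160 ^ 33554432 = 613367728

613367728


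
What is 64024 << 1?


0b1111101000011000 << 1 = 0b11111010000110000 = 128048

128048


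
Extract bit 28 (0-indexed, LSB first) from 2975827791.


0b10110001010111111000011101001111, position 28 = 1

1


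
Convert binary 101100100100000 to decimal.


101100100100000 in decimal = 22816

22816


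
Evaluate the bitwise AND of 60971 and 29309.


0b1110111000101011 & 0b111001001111101 = 0b110001000101001 = 25129

25129


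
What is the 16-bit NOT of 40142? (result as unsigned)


~0b1001110011001110 = 0b110001100110001 = 25393 (16-bit unsigned)

25393


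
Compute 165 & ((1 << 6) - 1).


165 & 63 = 37

37


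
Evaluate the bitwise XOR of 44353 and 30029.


0b1010110101000001 ^ 0b111010101001101 = 0b1101100000001100 = 55308

55308


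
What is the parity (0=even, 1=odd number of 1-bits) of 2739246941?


0b10100011010001011001011101011101 has 17 ones => parity 1

1


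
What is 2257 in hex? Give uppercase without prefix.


2257 = 8D1 hex

8D1


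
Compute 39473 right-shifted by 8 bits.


0b1001101000110001 >> 8 = 0b10011010 = 154

154


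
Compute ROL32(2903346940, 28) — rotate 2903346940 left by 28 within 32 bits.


Rotate 0b10101101000011011000111011111100 left by 28 (32-bit) = 0b11001010110100001101100011101111 = 3402684655

3402684655


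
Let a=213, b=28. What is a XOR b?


213 ^ 28 = 201

201


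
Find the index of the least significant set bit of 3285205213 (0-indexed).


0b11000011110100000100000011011101. Lowest set bit at position 0

0


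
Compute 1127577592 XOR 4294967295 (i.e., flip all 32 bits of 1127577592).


1127577592 ^ 4294967295 = 3167389703

3167389703


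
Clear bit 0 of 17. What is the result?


17 & ~(1 << 0) = 16

16


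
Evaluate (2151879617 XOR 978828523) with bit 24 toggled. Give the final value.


Step 1: 2151879617 ^ 978828523 = 3121917738
Step 2: 3121917738 ^ (1 << 24) = 3121917738 ^ 16777216 = 3138694954

3138694954


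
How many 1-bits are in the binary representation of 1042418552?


0b111110001000100000101101111000 has 14 set bits

14


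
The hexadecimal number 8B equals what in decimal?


8B hex = 139 decimal

139


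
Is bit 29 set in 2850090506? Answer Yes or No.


0b10101001111000001110111000001010, bit 29 = 1. Yes

Yes


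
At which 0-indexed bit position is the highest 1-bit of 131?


0b10000011. Highest set bit at position 7

7


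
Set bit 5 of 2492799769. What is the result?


2492799769 | (1 << 5) = 2492799769 | 32 = 2492799801

2492799801


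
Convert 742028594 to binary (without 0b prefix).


742028594 = 101100001110100111010100110010 in binary

101100001110100111010100110010


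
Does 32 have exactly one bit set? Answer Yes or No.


0b100000. Only one bit set => Yes

Yes


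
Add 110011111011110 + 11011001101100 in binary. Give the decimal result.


110011111011110 + 11011001101100 = 1001111001001010 = 40522

40522


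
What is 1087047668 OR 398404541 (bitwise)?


0b1000000110010110000011111110100 | 0b10111101111110010101110111101 = 0b1010111111111110010111111111101 = 1476341757

1476341757


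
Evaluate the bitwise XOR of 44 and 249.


0b101100 ^ 0b11111001 = 0b11010101 = 213

213


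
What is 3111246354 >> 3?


0b10111001011100011101101000010010 >> 3 = 0b10111001011100011101101000010 = 388905794

388905794


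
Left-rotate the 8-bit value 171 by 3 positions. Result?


Rotate 0b10101011 left by 3 (8-bit) = 0b1011101 = 93

93


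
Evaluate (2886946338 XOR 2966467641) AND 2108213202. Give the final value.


Step 1: 2886946338 ^ 2966467641 = 482605595
Step 2: 482605595 & 2108213202 = 478200338

478200338


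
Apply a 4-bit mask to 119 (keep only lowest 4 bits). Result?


119 & 15 = 7

7


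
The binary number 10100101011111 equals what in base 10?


10100101011111 in decimal = 10591

10591


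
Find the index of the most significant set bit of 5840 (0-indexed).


0b1011011010000. Highest set bit at position 12

12


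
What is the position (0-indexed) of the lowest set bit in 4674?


0b1001001000010. Lowest set bit at position 1

1


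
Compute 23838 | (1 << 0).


23838 | (1 << 0) = 23838 | 1 = 23839

23839


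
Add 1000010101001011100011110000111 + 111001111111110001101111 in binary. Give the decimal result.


1000010101001011100011110000111 + 111001111111110001101111 = 1000011100011011100001111110110 = 1133364214

1133364214


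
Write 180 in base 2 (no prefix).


180 = 10110100 in binary

10110100


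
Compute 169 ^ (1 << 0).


169 ^ (1 << 0) = 169 ^ 1 = 168

168


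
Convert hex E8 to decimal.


E8 hex = 232 decimal

232


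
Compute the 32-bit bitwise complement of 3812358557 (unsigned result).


~0b11100011001110111111100110011101 = 0b11100110001000000011001100010 = 482608738 (32-bit unsigned)

482608738


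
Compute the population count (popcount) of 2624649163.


0b10011100011100001111011111001011 has 19 set bits

19


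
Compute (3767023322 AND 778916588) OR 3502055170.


Step 1: 3767023322 & 778916588 = 537400008
Step 2: 537400008 | 3502055170 = 4038926282

4038926282


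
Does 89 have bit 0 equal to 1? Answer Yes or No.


0b1011001, bit 0 = 1. Yes

Yes


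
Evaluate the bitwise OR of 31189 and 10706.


0b111100111010101 | 0b10100111010010 = 0b111100111010111 = 31191

31191


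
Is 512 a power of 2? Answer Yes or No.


0b1000000000. Only one bit set => Yes

Yes


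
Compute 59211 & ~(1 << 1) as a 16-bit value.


59211 & ~(1 << 1) = 59209

59209


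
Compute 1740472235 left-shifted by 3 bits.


0b1100111101111010111111110101011 << 3 = 0b1100111101111010111111110101011000 = 13923777880

13923777880


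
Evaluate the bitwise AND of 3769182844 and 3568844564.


0b11100000101010010010101001111100 & 0b11010100101110000011111100010100 = 0b11000000101010000010101000010100 = 3232246292

3232246292


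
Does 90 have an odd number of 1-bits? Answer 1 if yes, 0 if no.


0b1011010 has 4 ones => parity 0

0


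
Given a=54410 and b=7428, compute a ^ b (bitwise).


54410 ^ 7428 = 51598

51598


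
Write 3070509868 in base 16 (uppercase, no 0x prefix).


3070509868 = B704432C hex

B704432C


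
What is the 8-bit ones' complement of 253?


253 ^ 255 = 2

2


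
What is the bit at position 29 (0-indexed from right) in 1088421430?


0b1000000110111111111111000110110, position 29 = 0

0


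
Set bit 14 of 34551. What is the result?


34551 | (1 << 14) = 34551 | 16384 = 50935

50935


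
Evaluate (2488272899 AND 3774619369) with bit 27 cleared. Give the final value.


Step 1: 2488272899 & 3774619369 = 2152728577
Step 2: 2152728577 & ~(1 << 27) = 2152728577

2152728577


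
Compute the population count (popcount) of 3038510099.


0b10110101000110111111110000010011 has 18 set bits

18


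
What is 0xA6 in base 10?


A6 hex = 166 decimal

166


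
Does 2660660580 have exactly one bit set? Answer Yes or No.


0b10011110100101100111010101100100. Multiple bits set => No

No


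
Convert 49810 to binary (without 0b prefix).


49810 = 1100001010010010 in binary

1100001010010010


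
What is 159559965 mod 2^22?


159559965 & 4194303 = 176413

176413


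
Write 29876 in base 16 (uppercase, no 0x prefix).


29876 = 74B4 hex

74B4


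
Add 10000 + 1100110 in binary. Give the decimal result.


10000 + 1100110 = 1110110 = 118

118


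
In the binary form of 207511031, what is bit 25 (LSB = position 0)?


0b1100010111100101110111110111, position 25 = 0

0


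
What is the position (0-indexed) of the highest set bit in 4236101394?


0b11111100011111011100011100010010. Highest set bit at position 31

31


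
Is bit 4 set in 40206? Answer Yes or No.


0b1001110100001110, bit 4 = 0. No

No


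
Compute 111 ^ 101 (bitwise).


0b1101111 ^ 0b1100101 = 0b1010 = 10

10


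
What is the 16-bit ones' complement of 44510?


44510 ^ 65535 = 21025

21025


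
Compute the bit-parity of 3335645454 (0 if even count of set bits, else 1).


0b11000110110100011110100100001110 has 16 ones => parity 0

0


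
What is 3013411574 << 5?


0b10110011100111010000001011110110 << 5 = 0b1011001110011101000000101111011000000 = 96429170368

96429170368


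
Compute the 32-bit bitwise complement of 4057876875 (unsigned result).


~0b11110001110111100100100110001011 = 0b1110001000011011011001110100 = 237090420 (32-bit unsigned)

237090420


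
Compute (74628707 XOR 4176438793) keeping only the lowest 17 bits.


Step 1: 74628707 ^ 4176438793 = 4238202986
Step 2: 4238202986 & 131071 = 120938

120938


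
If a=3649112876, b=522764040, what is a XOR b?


3649112876 ^ 522764040 = 3333010468

3333010468


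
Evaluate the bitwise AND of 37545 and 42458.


0b1001001010101001 & 0b1010010111011010 = 0b1000000010001000 = 32904

32904


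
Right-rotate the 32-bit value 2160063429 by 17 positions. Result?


Rotate 0b10000000101111111111001111000101 right by 17 (32-bit) = 0b11111001111000101100000001011111 = 4192387167

4192387167


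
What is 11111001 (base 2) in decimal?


11111001 in decimal = 249

249


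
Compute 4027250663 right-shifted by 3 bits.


0b11110000000010101111011111100111 >> 3 = 0b11110000000010101111011111100 = 503406332

503406332


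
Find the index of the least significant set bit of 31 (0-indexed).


0b11111. Lowest set bit at position 0

0


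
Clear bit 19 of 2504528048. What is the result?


2504528048 & ~(1 << 19) = 2504003760

2504003760


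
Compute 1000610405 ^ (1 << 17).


1000610405 ^ (1 << 17) = 1000610405 ^ 131072 = 1000741477

1000741477


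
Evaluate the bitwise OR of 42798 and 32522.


0b1010011100101110 | 0b111111100001010 = 0b1111111100101110 = 65326

65326


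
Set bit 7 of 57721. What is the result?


57721 | (1 << 7) = 57721 | 128 = 57849

57849


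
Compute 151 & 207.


0b10010111 & 0b11001111 = 0b10000111 = 135

135


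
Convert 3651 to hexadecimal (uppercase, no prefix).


3651 = E43 hex

E43


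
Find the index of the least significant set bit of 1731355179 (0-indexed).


0b1100111001100100110001000101011. Lowest set bit at position 0

0


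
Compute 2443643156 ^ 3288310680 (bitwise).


0b10010001101001110000100100010100 ^ 0b11000011111111111010001110011000 = 0b1010010010110001010101010001100 = 1381542540

1381542540


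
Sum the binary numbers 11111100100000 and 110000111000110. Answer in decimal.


11111100100000 + 110000111000110 = 1010000011100110 = 41190

41190


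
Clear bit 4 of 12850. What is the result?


12850 & ~(1 << 4) = 12834

12834


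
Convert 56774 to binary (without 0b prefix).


56774 = 1101110111000110 in binary

1101110111000110


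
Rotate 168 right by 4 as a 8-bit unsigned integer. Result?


Rotate 0b10101000 right by 4 (8-bit) = 0b10001010 = 138

138


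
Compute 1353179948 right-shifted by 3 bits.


0b1010000101001111110001100101100 >> 3 = 0b1010000101001111110001100101 = 169147493

169147493


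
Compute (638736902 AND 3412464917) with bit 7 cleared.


Step 1: 638736902 & 3412464917 = 33689604
Step 2: 33689604 & ~(1 << 7) = 33689604

33689604


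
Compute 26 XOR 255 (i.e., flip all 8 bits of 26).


26 ^ 255 = 229

229


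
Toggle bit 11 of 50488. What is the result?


50488 ^ (1 << 11) = 50488 ^ 2048 = 52536

52536


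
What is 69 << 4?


0b1000101 << 4 = 0b10001010000 = 1104

1104


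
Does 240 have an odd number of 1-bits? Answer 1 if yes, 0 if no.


0b11110000 has 4 ones => parity 0

0


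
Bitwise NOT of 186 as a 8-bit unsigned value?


~0b10111010 = 0b1000101 = 69 (8-bit unsigned)

69


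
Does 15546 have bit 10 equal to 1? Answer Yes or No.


0b11110010111010, bit 10 = 1. Yes

Yes


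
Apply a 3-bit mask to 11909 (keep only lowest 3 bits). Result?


11909 & 7 = 5

5


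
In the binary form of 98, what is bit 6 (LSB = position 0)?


0b1100010, position 6 = 1

1


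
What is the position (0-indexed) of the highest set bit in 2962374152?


0b10110000100100100011111000001000. Highest set bit at position 31

31


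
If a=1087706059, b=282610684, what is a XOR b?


1087706059 ^ 282610684 = 1343051831

1343051831


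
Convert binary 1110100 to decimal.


1110100 in decimal = 116

116


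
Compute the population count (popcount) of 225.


0b11100001 has 4 set bits

4


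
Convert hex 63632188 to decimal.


63632188 hex = 1667441032 decimal

1667441032


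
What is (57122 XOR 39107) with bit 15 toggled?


Step 1: 57122 ^ 39107 = 18401
Step 2: 18401 ^ (1 << 15) = 18401 ^ 32768 = 51169

51169


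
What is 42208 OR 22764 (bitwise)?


0b1010010011100000 | 0b101100011101100 = 0b1111110011101100 = 64748

64748


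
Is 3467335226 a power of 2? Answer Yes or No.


0b11001110101010110101011000111010. Multiple bits set => No

No


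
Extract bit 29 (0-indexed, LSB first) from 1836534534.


0b1101101011101110100101100000110, position 29 = 1

1


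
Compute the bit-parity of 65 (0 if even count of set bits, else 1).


0b1000001 has 2 ones => parity 0

0


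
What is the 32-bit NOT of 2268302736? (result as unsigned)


~0b10000111001100111000110110010000 = 0b1111000110011000111001001101111 = 2026664559 (32-bit unsigned)

2026664559


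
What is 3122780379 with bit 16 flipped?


3122780379 ^ (1 << 16) = 3122780379 ^ 65536 = 3122714843

3122714843


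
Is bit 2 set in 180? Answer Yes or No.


0b10110100, bit 2 = 1. Yes

Yes


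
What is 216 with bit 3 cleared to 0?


216 & ~(1 << 3) = 208

208


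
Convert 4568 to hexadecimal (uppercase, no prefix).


4568 = 11D8 hex

11D8


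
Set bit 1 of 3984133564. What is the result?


3984133564 | (1 << 1) = 3984133564 | 2 = 3984133566

3984133566


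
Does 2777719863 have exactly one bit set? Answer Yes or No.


0b10100101100100001010010000110111. Multiple bits set => No

No


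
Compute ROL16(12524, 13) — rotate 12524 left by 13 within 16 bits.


Rotate 0b11000011101100 left by 13 (16-bit) = 0b1000011000011101 = 34333

34333


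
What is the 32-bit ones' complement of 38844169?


38844169 ^ 4294967295 = 4256123126

4256123126


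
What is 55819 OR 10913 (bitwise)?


0b1101101000001011 | 0b10101010100001 = 0b1111101010101011 = 64171

64171


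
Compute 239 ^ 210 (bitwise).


0b11101111 ^ 0b11010010 = 0b111101 = 61

61


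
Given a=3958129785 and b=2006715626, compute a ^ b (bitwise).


3958129785 ^ 2006715626 = 2624604307

2624604307


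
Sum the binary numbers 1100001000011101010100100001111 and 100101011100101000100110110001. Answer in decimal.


1100001000011101010100100001111 + 100101011100101000100110110001 = 10000110100000010011001011000000 = 2256614080

2256614080


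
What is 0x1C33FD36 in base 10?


1C33FD36 hex = 473169206 decimal

473169206


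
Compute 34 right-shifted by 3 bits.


0b100010 >> 3 = 0b100 = 4

4


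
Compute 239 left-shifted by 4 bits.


0b11101111 << 4 = 0b111011110000 = 3824

3824


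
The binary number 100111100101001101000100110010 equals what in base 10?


100111100101001101000100110010 in decimal = 664064306

664064306


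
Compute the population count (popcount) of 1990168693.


0b1110110100111111001000001110101 has 18 set bits

18


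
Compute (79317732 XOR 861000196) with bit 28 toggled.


Step 1: 79317732 ^ 861000196 = 938186976
Step 2: 938186976 ^ (1 << 28) = 938186976 ^ 268435456 = 669751520

669751520


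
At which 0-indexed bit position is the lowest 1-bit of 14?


0b1110. Lowest set bit at position 1

1


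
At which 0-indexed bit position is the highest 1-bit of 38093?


0b1001010011001101. Highest set bit at position 15

15


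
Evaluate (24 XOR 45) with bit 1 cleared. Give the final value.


Step 1: 24 ^ 45 = 53
Step 2: 53 & ~(1 << 1) = 53

53


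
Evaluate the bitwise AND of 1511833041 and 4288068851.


0b1011010000111001011110111010001 & 0b11111111100101101011110011110011 = 0b1011010000101001011110011010001 = 1511308497

1511308497


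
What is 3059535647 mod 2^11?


3059535647 & 2047 = 1823

1823


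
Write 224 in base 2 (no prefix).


224 = 11100000 in binary

11100000


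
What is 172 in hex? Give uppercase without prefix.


172 = AC hex

AC


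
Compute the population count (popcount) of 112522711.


0b110101101001111010111010111 has 18 set bits

18


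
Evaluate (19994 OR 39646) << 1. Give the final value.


Step 1: 19994 | 39646 = 57054
Step 2: 57054 << 1 = 114108

114108


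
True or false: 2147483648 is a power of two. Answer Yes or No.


0b10000000000000000000000000000000. Only one bit set => Yes

Yes


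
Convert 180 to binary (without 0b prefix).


180 = 10110100 in binary

10110100


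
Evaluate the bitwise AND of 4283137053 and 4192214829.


0b11111111010010110111110000011101 & 0b11111001111000000001111100101101 = 0b11111001010000000001110000001101 = 4181728269

4181728269


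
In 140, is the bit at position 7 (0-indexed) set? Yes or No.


0b10001100, bit 7 = 1. Yes

Yes


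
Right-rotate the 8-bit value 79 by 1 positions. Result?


Rotate 0b1001111 right by 1 (8-bit) = 0b10100111 = 167

167


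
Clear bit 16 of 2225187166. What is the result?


2225187166 & ~(1 << 16) = 2225121630

2225121630


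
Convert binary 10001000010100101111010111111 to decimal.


10001000010100101111010111111 in decimal = 285892287

285892287
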